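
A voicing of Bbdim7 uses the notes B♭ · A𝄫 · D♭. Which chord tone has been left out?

The full Bbdim7 chord is B♭, D♭, F♭, A𝄫.
Comparing with the voicing, the diminished 5th (5th) — F♭ — is absent.

F♭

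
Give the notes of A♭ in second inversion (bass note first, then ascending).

In root position, A♭ is Ab–C–Eb.
Second inversion puts the fifth (Eb) in the bass.

Eb, Ab, C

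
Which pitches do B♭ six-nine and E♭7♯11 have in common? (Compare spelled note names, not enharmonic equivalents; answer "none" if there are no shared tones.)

B♭, G

B♭ six-nine = B♭, D, F, G, C.
E♭7♯11 = E♭, G, B♭, D♭, A.
Shared: B♭, G.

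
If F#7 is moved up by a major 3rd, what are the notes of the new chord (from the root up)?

A#, C##, E#, G#

A major 3rd up from F# is A#, so the new chord is A# dominant seventh.
root → A#
3rd (major 3rd) → C##
5th (perfect 5th) → E#
7th (minor 7th) → G#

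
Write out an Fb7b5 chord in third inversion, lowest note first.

Ebb, Fb, Ab, Cbb

In root position, Fb7b5 is Fb–Ab–Cbb–Ebb.
Third inversion puts the seventh (Ebb) in the bass.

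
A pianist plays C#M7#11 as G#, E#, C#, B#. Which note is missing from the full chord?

C#M7#11 = C#, E#, G#, B#, F##. The voicing lacks the 11th (augmented 11th), F##.

F##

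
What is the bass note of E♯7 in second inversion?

B♯

E♯7 = E♯–G𝄪–B♯–D♯. Second inversion → fifth in the bass = B♯.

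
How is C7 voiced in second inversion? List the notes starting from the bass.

C7 = C–E–G–Bb; second inversion → fifth (G) lowest.

G, Bb, C, E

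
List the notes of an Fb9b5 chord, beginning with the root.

Fb9b5: dominant ninth flat five on Fb.
- root: Fb
- major 3rd: Ab
- diminished 5th: Cbb
- minor 7th: Ebb
- major 9th: Gb

Fb – Ab – Cbb – Ebb – Gb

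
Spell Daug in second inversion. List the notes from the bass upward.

A♯ – D – F♯

In root position, Daug is D–F♯–A♯.
Second inversion puts the fifth (A♯) in the bass.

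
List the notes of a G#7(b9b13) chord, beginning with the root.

G#, B#, D#, F#, A, E

G#7(b9b13) is a dominant seventh flat nine flat thirteen built on G#.
root → G#
3rd (major 3rd) → B#
5th (perfect 5th) → D#
7th (minor 7th) → F#
9th (minor 9th) → A
13th (minor 13th) → E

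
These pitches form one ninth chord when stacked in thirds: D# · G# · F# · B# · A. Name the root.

Stacking in thirds gives G# – B# – D# – F# – A, so G# is the root — G# dominant seventh flat nine.

G#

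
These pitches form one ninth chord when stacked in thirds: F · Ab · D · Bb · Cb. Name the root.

Bb

Stacking in thirds gives Bb – D – F – Ab – Cb, so Bb is the root — Bb dominant seventh flat nine.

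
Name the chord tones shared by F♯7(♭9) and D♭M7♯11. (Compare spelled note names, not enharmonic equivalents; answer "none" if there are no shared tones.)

G

F♯7(♭9) = F♯, A♯, C♯, E, G.
D♭M7♯11 = D♭, F, A♭, C, G.
Shared: G.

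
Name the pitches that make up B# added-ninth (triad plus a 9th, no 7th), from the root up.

B-sharp, D-double-sharp, F-double-sharp, C-double-sharp

Root B-sharp, quality added-ninth:
root → B-sharp
3rd (major 3rd) → D-double-sharp
5th (perfect 5th) → F-double-sharp
9th (major 9th) → C-double-sharp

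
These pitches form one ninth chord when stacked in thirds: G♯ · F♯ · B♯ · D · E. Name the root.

Arranged so that each adjacent pair is a third by letter name: E – G♯ – B♯ – D – F♯.
The bottom of that stack, E, is the root (this is E dominant ninth sharp five).

E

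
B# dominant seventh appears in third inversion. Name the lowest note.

B# dominant seventh = B-sharp–D-double-sharp–F-double-sharp–A-sharp. Third inversion → seventh in the bass = A-sharp.

A-sharp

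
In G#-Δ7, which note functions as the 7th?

Root of G#-Δ7 = G#. The 7th is a major 7th: G# up a major 7th → F##.

F##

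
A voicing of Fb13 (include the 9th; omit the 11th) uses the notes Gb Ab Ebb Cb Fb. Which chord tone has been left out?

Db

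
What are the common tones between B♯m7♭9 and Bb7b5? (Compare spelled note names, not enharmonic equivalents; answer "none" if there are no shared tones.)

none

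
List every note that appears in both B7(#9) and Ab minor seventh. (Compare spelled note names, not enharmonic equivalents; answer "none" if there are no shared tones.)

none

B7(#9): B D# F# A C##
Ab minor seventh: Ab Cb Eb Gb
Common to both → none.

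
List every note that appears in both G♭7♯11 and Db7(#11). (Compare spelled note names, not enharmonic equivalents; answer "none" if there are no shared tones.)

G♭7♯11 = G♭, B♭, D♭, F♭, C.
Db7(#11) = D♭, F, A♭, C♭, G.
Shared: D♭.

D♭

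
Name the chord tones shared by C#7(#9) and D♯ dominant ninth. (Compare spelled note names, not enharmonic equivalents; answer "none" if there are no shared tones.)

C#7(#9): C# E# G# B D##
D♯ dominant ninth: D# F## A# C# E#
Common to both → C#, E#.

C#  E#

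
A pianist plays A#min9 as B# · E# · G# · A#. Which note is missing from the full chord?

The full A#min9 chord is A#, C#, E#, G#, B#.
Comparing with the voicing, the minor 3rd (3rd) — C# — is absent.

C#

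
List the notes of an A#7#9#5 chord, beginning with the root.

A#  C##  E##  G#  B##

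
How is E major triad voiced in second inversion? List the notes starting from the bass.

B E G-sharp

E major triad = E–G-sharp–B; second inversion → fifth (B) lowest.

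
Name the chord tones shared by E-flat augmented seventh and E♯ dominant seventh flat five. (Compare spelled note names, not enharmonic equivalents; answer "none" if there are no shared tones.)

B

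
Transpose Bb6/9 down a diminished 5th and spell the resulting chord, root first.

A diminished 5th down from Bb is E, so the new chord is E six-nine.
root → E
3rd (major 3rd) → G#
5th (perfect 5th) → B
6th (major 6th) → C#
9th (major 9th) → F#

E, G#, B, C#, F#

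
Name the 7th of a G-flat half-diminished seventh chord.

F-flat

G-flat half-diminished seventh is built on G-flat; its 7th is a minor 7th above the root.
A seventh above G uses the letter F, and the minor 7th above G-flat is F-flat.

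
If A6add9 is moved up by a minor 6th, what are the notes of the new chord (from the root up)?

A minor 6th up from A is F, so the new chord is F six-nine.
- root: F
- major 3rd: A
- perfect 5th: C
- major 6th: D
- major 9th: G

F A C D G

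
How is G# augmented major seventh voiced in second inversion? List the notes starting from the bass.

D-double-sharp  F-double-sharp  G-sharp  B-sharp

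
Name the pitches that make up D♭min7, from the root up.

Db, Fb, Ab, Cb

Root Db, quality minor seventh:
Db — root
Fb — minor 3rd
Ab — perfect 5th
Cb — minor 7th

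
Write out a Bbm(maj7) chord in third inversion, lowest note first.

Bbm(maj7) = Bb–Db–F–A; third inversion → seventh (A) lowest.

A, Bb, Db, F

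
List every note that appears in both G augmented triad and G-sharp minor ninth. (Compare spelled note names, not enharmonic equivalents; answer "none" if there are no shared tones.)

G augmented triad: G B D-sharp
G-sharp minor ninth: G-sharp B D-sharp F-sharp A-sharp
Common to both → B, D-sharp.

B, D-sharp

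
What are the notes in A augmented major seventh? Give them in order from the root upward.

A – C♯ – E♯ – G♯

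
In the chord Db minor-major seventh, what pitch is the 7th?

C

Db minor-major seventh is built on D♭; its 7th is a major 7th above the root.
A seventh above D uses the letter C, and the major 7th above D♭ is C.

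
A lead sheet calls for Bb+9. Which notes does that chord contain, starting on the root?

Bb, D, F#, Ab, C

Bb+9 is a dominant ninth sharp five built on Bb.
- root: Bb
- major 3rd: D
- augmented 5th: F#
- minor 7th: Ab
- major 9th: C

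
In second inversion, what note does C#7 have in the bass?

G♯

C#7 in root position is C♯–E♯–G♯–B.
Second inversion places the fifth in the bass, which is G♯.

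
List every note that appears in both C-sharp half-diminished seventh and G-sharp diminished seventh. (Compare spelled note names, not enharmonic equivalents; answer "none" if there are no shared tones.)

C-sharp half-diminished seventh = C-sharp, E, G, B.
G-sharp diminished seventh = G-sharp, B, D, F.
Shared: B.

B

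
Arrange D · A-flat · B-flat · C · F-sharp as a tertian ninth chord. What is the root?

B-flat

Arranged so that each adjacent pair is a third by letter name: B-flat – D – F-sharp – A-flat – C.
The bottom of that stack, B-flat, is the root (this is B-flat dominant ninth sharp five).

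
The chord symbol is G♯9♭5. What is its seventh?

F#

Root of G♯9♭5 = G#. The 7th is a minor 7th: G# up a minor 7th → F#.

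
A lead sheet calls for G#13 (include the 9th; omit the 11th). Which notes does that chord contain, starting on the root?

G#13 is a dominant thirteenth built on G♯.
G♯ — root
B♯ — major 3rd
D♯ — perfect 5th
F♯ — minor 7th
A♯ — major 9th
E♯ — major 13th

G♯ – B♯ – D♯ – F♯ – A♯ – E♯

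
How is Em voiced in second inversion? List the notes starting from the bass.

In root position, Em is E–G–B.
Second inversion puts the fifth (B) in the bass.

B, E, G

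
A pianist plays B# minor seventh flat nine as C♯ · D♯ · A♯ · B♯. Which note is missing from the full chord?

B# minor seventh flat nine = B♯, D♯, F𝄪, A♯, C♯. The voicing lacks the 5th (perfect 5th), F𝄪.

F𝄪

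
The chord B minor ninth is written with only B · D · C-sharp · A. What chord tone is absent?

The full B minor ninth chord is B, D, F-sharp, A, C-sharp.
Comparing with the voicing, the perfect 5th (5th) — F-sharp — is absent.

F-sharp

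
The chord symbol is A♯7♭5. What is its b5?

Root of A♯7♭5 = A#. The 5th is a diminished 5th: A# up a diminished 5th → E.

E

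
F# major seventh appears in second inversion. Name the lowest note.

C#

F# major seventh = F#–A#–C#–E#. Second inversion → fifth in the bass = C#.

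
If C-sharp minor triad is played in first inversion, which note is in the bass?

E

C-sharp minor triad in root position is C#–E–G#.
First inversion places the third in the bass, which is E.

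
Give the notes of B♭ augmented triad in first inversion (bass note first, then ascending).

In root position, B♭ augmented triad is B-flat–D–F-sharp.
First inversion puts the third (D) in the bass.

D  F-sharp  B-flat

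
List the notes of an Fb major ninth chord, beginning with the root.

Fb, Ab, Cb, Eb, Gb

Fb major ninth: major ninth on Fb.
Root: Fb
Major 3rd (3rd): Ab
Perfect 5th (5th): Cb
Major 7th (7th): Eb
Major 9th (9th): Gb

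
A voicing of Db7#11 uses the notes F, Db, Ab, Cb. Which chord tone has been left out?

G

Db7#11 = Db, F, Ab, Cb, G. The voicing lacks the 11th (augmented 11th), G.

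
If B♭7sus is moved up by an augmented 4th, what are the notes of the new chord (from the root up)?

E A B D

Bb up an augmented 4th → E. New chord: E dominant seventh suspended fourth.
Root: E
Perfect 4th (4th): A
Perfect 5th (5th): B
Minor 7th (7th): D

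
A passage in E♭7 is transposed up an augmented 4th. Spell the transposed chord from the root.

A – C# – E – G

Eb up an augmented 4th → A. New chord: A dominant seventh.
- root: A
- major 3rd: C#
- perfect 5th: E
- minor 7th: G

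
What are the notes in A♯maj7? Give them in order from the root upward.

A# C## E# G##

A♯maj7 is a major seventh built on A#.
A# — root
C## — major 3rd
E# — perfect 5th
G## — major 7th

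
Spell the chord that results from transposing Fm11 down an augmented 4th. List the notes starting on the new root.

C♭, E𝄫, G♭, B𝄫, D♭, F♭

F down an augmented 4th → C♭. New chord: C♭ minor eleventh.
root → C♭
3rd (minor 3rd) → E𝄫
5th (perfect 5th) → G♭
7th (minor 7th) → B𝄫
9th (major 9th) → D♭
11th (perfect 11th) → F♭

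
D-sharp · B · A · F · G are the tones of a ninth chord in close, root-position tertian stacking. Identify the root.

Arranged so that each adjacent pair is a third by letter name: G – B – D-sharp – F – A.
The bottom of that stack, G, is the root (this is G dominant ninth sharp five).

G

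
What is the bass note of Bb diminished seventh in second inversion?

Bb diminished seventh in root position is Bb–Db–Fb–Abb.
Second inversion places the fifth in the bass, which is Fb.

Fb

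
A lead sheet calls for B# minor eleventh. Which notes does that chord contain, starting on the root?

B# D# F## A# C## E#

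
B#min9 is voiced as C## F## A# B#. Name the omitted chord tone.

The full B#min9 chord is B#, D#, F##, A#, C##.
Comparing with the voicing, the minor 3rd (3rd) — D# — is absent.

D#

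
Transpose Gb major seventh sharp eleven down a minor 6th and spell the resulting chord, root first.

Bb D F A E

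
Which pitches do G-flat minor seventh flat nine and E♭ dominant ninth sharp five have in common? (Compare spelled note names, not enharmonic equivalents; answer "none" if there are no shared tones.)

D-flat

G-flat minor seventh flat nine = G-flat, B-double-flat, D-flat, F-flat, A-double-flat.
E♭ dominant ninth sharp five = E-flat, G, B, D-flat, F.
Shared: D-flat.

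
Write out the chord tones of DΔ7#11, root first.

D, F#, A, C#, G#

DΔ7#11 is a major seventh sharp eleven built on D.
Root: D
Major 3rd (3rd): F#
Perfect 5th (5th): A
Major 7th (7th): C#
Augmented 11th (11th): G#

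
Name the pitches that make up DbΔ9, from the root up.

Db  F  Ab  C  Eb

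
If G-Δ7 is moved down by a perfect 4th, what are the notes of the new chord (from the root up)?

D, F, A, C#

Transposed root: G → D (perfect 4th down). So we spell D minor-major seventh:
Root: D
Minor 3rd (3rd): F
Perfect 5th (5th): A
Major 7th (7th): C#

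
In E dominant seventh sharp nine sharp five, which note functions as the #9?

E dominant seventh sharp nine sharp five is built on E; its 9th is an augmented 9th above the root.
A second above E uses the letter F, and the augmented 9th above E is F-double-sharp.

F-double-sharp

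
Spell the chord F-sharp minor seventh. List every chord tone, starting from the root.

F-sharp minor seventh: minor seventh on F#.
- root: F#
- minor 3rd: A
- perfect 5th: C#
- minor 7th: E

F#  A  C#  E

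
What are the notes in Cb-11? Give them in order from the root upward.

Cb Ebb Gb Bbb Db Fb

Cb-11 is a minor eleventh built on Cb.
- root: Cb
- minor 3rd: Ebb
- perfect 5th: Gb
- minor 7th: Bbb
- major 9th: Db
- perfect 11th: Fb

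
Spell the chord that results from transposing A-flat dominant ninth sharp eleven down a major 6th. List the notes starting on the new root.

Cb, Eb, Gb, Bbb, Db, F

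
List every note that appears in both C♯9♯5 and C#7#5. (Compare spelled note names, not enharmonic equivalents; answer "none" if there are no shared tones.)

C#  E#  G##  B

C♯9♯5 = C#, E#, G##, B, D#.
C#7#5 = C#, E#, G##, B.
Shared: C#, E#, G##, B.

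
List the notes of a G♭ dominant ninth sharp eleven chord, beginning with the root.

Root Gb, quality dominant ninth sharp eleven:
root → Gb
3rd (major 3rd) → Bb
5th (perfect 5th) → Db
7th (minor 7th) → Fb
9th (major 9th) → Ab
11th (augmented 11th) → C

Gb  Bb  Db  Fb  Ab  C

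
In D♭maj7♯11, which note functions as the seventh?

D♭maj7♯11 is built on D♭; its 7th is a major 7th above the root.
A seventh above D uses the letter C, and the major 7th above D♭ is C.

C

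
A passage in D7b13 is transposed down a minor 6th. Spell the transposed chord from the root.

F♯ – A♯ – C♯ – E – D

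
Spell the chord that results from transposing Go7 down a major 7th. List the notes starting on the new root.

Transposed root: G → A♭ (major 7th down). So we spell A♭ diminished seventh:
A♭ — root
C♭ — minor 3rd
E𝄫 — diminished 5th
G𝄫 — diminished 7th

A♭ – C♭ – E𝄫 – G𝄫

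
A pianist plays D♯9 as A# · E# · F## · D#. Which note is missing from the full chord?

C#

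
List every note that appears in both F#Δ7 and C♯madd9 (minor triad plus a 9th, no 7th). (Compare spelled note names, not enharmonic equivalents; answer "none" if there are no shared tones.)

F#Δ7 = F#, A#, C#, E#.
C♯madd9 = C#, E, G#, D#.
Shared: C#.

C#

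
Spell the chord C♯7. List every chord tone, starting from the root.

C#  E#  G#  B

Root C#, quality dominant seventh:
- root: C#
- major 3rd: E#
- perfect 5th: G#
- minor 7th: B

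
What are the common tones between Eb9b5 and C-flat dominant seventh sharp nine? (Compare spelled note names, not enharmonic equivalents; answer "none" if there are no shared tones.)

Eb, Bbb

Eb9b5 = Eb, G, Bbb, Db, F.
C-flat dominant seventh sharp nine = Cb, Eb, Gb, Bbb, D.
Shared: Eb, Bbb.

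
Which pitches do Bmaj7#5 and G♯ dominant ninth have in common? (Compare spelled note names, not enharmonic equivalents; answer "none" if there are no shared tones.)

D♯  A♯

Bmaj7#5: B D♯ F𝄪 A♯
G♯ dominant ninth: G♯ B♯ D♯ F♯ A♯
Common to both → D♯, A♯.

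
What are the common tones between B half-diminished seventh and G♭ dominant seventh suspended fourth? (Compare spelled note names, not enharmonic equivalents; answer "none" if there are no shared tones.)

none

B half-diminished seventh: B D F A
G♭ dominant seventh suspended fourth: G-flat C-flat D-flat F-flat
Common to both → none.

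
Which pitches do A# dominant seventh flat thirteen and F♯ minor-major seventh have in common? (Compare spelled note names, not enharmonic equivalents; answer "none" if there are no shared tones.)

A# dominant seventh flat thirteen: A-sharp C-double-sharp E-sharp G-sharp F-sharp
F♯ minor-major seventh: F-sharp A C-sharp E-sharp
Common to both → E-sharp, F-sharp.

E-sharp, F-sharp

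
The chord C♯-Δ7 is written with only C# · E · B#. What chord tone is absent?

G#

C♯-Δ7 = C#, E, G#, B#. The voicing lacks the 5th (perfect 5th), G#.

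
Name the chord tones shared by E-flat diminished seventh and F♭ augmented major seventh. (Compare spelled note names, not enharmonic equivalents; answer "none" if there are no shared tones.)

E-flat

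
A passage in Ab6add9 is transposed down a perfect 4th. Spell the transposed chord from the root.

Transposed root: Ab → Eb (perfect 4th down). So we spell Eb six-nine:
root → Eb
3rd (major 3rd) → G
5th (perfect 5th) → Bb
6th (major 6th) → C
9th (major 9th) → F

Eb, G, Bb, C, F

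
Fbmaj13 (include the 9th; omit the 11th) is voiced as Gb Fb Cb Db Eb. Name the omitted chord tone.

The full Fbmaj13 chord is Fb, Ab, Cb, Eb, Gb, Db.
Comparing with the voicing, the major 3rd (3rd) — Ab — is absent.

Ab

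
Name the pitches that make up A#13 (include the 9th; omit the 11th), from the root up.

A#, C##, E#, G#, B#, F##

Root A#, quality dominant thirteenth:
Root: A#
Major 3rd (3rd): C##
Perfect 5th (5th): E#
Minor 7th (7th): G#
Major 9th (9th): B#
Major 13th (13th): F##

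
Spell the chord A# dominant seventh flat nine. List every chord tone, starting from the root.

Root A-sharp, quality dominant seventh flat nine:
root → A-sharp
3rd (major 3rd) → C-double-sharp
5th (perfect 5th) → E-sharp
7th (minor 7th) → G-sharp
9th (minor 9th) → B

A-sharp, C-double-sharp, E-sharp, G-sharp, B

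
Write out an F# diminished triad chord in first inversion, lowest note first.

A, C, F-sharp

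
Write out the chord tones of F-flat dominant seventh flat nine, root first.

F-flat, A-flat, C-flat, E-double-flat, G-double-flat

F-flat dominant seventh flat nine is a dominant seventh flat nine built on F-flat.
Root: F-flat
Major 3rd (3rd): A-flat
Perfect 5th (5th): C-flat
Minor 7th (7th): E-double-flat
Minor 9th (9th): G-double-flat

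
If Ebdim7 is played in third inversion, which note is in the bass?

Dbb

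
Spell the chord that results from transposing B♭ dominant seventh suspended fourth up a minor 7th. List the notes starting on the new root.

A-flat, D-flat, E-flat, G-flat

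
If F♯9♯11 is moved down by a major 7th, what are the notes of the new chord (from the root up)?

G  B  D  F  A  C#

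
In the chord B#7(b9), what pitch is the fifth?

F##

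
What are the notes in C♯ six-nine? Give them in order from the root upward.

Root C#, quality six-nine:
C# — root
E# — major 3rd
G# — perfect 5th
A# — major 6th
D# — major 9th

C#, E#, G#, A#, D#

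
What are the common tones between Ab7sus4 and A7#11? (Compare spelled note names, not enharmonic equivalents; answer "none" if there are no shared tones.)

Ab7sus4: A♭ D♭ E♭ G♭
A7#11: A C♯ E G D♯
Common to both → none.

none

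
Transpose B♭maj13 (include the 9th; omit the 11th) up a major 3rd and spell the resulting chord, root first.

Transposed root: Bb → D (major 3rd up). So we spell D major thirteenth:
root → D
3rd (major 3rd) → F#
5th (perfect 5th) → A
7th (major 7th) → C#
9th (major 9th) → E
13th (major 13th) → B

D F# A C# E B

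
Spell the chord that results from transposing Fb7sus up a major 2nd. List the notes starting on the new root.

G♭, C♭, D♭, F♭

F♭ up a major 2nd → G♭. New chord: G♭ dominant seventh suspended fourth.
- root: G♭
- perfect 4th: C♭
- perfect 5th: D♭
- minor 7th: F♭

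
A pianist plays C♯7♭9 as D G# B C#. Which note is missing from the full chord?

The full C♯7♭9 chord is C#, E#, G#, B, D.
Comparing with the voicing, the major 3rd (3rd) — E# — is absent.

E#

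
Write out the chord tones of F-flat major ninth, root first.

F♭, A♭, C♭, E♭, G♭

F-flat major ninth: major ninth on F♭.
Root: F♭
Major 3rd (3rd): A♭
Perfect 5th (5th): C♭
Major 7th (7th): E♭
Major 9th (9th): G♭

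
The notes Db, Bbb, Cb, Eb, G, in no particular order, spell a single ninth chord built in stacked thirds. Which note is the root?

Cb

Stacking in thirds gives Cb – Eb – G – Bbb – Db, so Cb is the root — Cb dominant ninth sharp five.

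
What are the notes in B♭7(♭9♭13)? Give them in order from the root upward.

B♭7(♭9♭13) is a dominant seventh flat nine flat thirteen built on B♭.
- root: B♭
- major 3rd: D
- perfect 5th: F
- minor 7th: A♭
- minor 9th: C♭
- minor 13th: G♭

B♭ – D – F – A♭ – C♭ – G♭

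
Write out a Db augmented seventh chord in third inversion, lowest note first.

In root position, Db augmented seventh is Db–F–A–Cb.
Third inversion puts the seventh (Cb) in the bass.

Cb – Db – F – A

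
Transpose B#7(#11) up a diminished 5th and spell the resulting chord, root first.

A diminished 5th up from B♯ is F♯, so the new chord is F♯ dominant seventh sharp eleven.
F♯ — root
A♯ — major 3rd
C♯ — perfect 5th
E — minor 7th
B♯ — augmented 11th

F♯, A♯, C♯, E, B♯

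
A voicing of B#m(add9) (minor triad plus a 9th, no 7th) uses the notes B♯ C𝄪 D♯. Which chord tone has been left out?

F𝄪

B#m(add9) = B♯, D♯, F𝄪, C𝄪. The voicing lacks the 5th (perfect 5th), F𝄪.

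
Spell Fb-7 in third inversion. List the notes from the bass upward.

E𝄫, F♭, A𝄫, C♭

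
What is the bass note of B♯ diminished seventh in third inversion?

B♯ diminished seventh = B#–D#–F#–A. Third inversion → seventh in the bass = A.

A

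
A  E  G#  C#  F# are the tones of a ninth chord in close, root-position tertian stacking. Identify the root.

F#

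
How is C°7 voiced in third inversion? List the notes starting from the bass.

B𝄫, C, E♭, G♭

C°7 = C–E♭–G♭–B𝄫; third inversion → seventh (B𝄫) lowest.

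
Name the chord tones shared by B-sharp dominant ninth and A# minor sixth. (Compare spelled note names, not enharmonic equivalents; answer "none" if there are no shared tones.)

B-sharp dominant ninth = B-sharp, D-double-sharp, F-double-sharp, A-sharp, C-double-sharp.
A# minor sixth = A-sharp, C-sharp, E-sharp, F-double-sharp.
Shared: F-double-sharp, A-sharp.

F-double-sharp  A-sharp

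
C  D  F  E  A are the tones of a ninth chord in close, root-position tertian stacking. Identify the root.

D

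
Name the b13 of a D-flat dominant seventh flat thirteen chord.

B-double-flat

D-flat dominant seventh flat thirteen is built on D-flat; its 13th is a minor 13th above the root.
A sixth above D uses the letter B, and the minor 13th above D-flat is B-double-flat.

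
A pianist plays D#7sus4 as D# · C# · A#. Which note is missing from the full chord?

G#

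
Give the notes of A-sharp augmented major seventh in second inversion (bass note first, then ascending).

A-sharp augmented major seventh = A-sharp–C-double-sharp–E-double-sharp–G-double-sharp; second inversion → fifth (E-double-sharp) lowest.

E-double-sharp – G-double-sharp – A-sharp – C-double-sharp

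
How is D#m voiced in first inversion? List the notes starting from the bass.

D#m = D#–F#–A#; first inversion → third (F#) lowest.

F#  A#  D#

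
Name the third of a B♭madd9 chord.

Db

Root of B♭madd9 = Bb. The 3rd is a minor 3rd: Bb up a minor 3rd → Db.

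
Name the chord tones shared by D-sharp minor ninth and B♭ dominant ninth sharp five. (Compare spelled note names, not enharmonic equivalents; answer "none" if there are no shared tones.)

F#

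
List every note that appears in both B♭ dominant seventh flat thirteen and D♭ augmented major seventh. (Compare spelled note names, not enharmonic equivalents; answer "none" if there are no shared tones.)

F

B♭ dominant seventh flat thirteen: B-flat D F A-flat G-flat
D♭ augmented major seventh: D-flat F A C
Common to both → F.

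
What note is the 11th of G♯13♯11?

Root of G♯13♯11 = G#. The 11th is an augmented 11th: G# up an augmented 11th → C##.

C##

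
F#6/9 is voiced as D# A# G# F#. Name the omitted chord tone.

F#6/9 = F#, A#, C#, D#, G#. The voicing lacks the 5th (perfect 5th), C#.

C#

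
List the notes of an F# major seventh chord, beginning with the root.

F-sharp, A-sharp, C-sharp, E-sharp

Root F-sharp, quality major seventh:
- root: F-sharp
- major 3rd: A-sharp
- perfect 5th: C-sharp
- major 7th: E-sharp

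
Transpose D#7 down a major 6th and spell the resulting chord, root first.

A major 6th down from D# is F#, so the new chord is F# dominant seventh.
Root: F#
Major 3rd (3rd): A#
Perfect 5th (5th): C#
Minor 7th (7th): E

F#  A#  C#  E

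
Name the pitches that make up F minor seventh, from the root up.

F  A-flat  C  E-flat

Root F, quality minor seventh:
Root: F
Minor 3rd (3rd): A-flat
Perfect 5th (5th): C
Minor 7th (7th): E-flat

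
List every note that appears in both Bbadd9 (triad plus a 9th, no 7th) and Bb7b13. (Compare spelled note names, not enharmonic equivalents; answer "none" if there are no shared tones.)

Bb, D, F

Bbadd9 = Bb, D, F, C.
Bb7b13 = Bb, D, F, Ab, Gb.
Shared: Bb, D, F.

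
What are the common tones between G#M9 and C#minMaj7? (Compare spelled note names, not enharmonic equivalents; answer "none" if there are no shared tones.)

G#M9 = G#, B#, D#, F##, A#.
C#minMaj7 = C#, E, G#, B#.
Shared: G#, B#.

G#, B#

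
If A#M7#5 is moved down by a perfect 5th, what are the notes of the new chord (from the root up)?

A# down a perfect 5th → D#. New chord: D# augmented major seventh.
- root: D#
- major 3rd: F##
- augmented 5th: A##
- major 7th: C##

D#, F##, A##, C##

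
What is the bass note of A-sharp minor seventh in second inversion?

E-sharp

A-sharp minor seventh = A-sharp–C-sharp–E-sharp–G-sharp. Second inversion → fifth in the bass = E-sharp.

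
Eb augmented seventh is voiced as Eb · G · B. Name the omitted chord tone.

Eb augmented seventh = Eb, G, B, Db. The voicing lacks the 7th (minor 7th), Db.

Db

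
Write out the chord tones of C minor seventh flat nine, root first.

Root C, quality minor seventh flat nine:
- root: C
- minor 3rd: Eb
- perfect 5th: G
- minor 7th: Bb
- minor 9th: Db

C, Eb, G, Bb, Db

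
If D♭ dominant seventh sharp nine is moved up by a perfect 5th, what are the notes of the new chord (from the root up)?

Db up a perfect 5th → Ab. New chord: Ab dominant seventh sharp nine.
root → Ab
3rd (major 3rd) → C
5th (perfect 5th) → Eb
7th (minor 7th) → Gb
9th (augmented 9th) → B

Ab, C, Eb, Gb, B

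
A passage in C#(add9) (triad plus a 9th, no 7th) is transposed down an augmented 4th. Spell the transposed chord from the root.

G  B  D  A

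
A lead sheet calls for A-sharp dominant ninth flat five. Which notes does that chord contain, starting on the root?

A# – C## – E – G# – B#

A-sharp dominant ninth flat five: dominant ninth flat five on A#.
Root: A#
Major 3rd (3rd): C##
Diminished 5th (5th): E
Minor 7th (7th): G#
Major 9th (9th): B#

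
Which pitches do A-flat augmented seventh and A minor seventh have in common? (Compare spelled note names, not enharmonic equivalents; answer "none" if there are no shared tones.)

A-flat augmented seventh: A-flat C E G-flat
A minor seventh: A C E G
Common to both → C, E.

C  E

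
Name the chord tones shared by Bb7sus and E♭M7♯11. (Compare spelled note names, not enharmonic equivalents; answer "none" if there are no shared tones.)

Bb7sus: Bb Eb F Ab
E♭M7♯11: Eb G Bb D A
Common to both → Bb, Eb.

Bb – Eb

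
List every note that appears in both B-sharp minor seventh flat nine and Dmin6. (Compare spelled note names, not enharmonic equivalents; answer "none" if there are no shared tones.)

none

B-sharp minor seventh flat nine: B# D# F## A# C#
Dmin6: D F A B
Common to both → none.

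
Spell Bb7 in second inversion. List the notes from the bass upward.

In root position, Bb7 is Bb–D–F–Ab.
Second inversion puts the fifth (F) in the bass.

F Ab Bb D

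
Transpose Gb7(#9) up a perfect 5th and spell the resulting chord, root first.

Db – F – Ab – Cb – E

A perfect 5th up from Gb is Db, so the new chord is Db dominant seventh sharp nine.
- root: Db
- major 3rd: F
- perfect 5th: Ab
- minor 7th: Cb
- augmented 9th: E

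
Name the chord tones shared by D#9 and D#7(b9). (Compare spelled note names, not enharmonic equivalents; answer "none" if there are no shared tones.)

D# F## A# C#

D#9 = D#, F##, A#, C#, E#.
D#7(b9) = D#, F##, A#, C#, E.
Shared: D#, F##, A#, C#.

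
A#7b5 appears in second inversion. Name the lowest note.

A#7b5 = A#–C##–E–G#. Second inversion → fifth in the bass = E.

E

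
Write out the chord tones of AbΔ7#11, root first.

Ab, C, Eb, G, D

AbΔ7#11: major seventh sharp eleven on Ab.
root → Ab
3rd (major 3rd) → C
5th (perfect 5th) → Eb
7th (major 7th) → G
11th (augmented 11th) → D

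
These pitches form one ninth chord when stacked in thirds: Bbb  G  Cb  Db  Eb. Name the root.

Cb

Stacking in thirds gives Cb – Eb – G – Bbb – Db, so Cb is the root — Cb dominant ninth sharp five.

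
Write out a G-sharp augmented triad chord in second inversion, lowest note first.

D##, G#, B#

In root position, G-sharp augmented triad is G#–B#–D##.
Second inversion puts the fifth (D##) in the bass.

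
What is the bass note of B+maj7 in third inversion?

B+maj7 in root position is B–D#–F##–A#.
Third inversion places the seventh in the bass, which is A#.

A#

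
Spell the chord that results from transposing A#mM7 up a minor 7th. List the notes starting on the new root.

Transposed root: A♯ → G♯ (minor 7th up). So we spell G♯ minor-major seventh:
Root: G♯
Minor 3rd (3rd): B
Perfect 5th (5th): D♯
Major 7th (7th): F𝄪

G♯ – B – D♯ – F𝄪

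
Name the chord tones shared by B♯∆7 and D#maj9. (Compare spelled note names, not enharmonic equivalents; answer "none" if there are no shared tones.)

B♯∆7: B♯ D𝄪 F𝄪 A𝄪
D#maj9: D♯ F𝄪 A♯ C𝄪 E♯
Common to both → F𝄪.

F𝄪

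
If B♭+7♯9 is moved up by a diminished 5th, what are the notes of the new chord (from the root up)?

Transposed root: Bb → Fb (diminished 5th up). So we spell Fb dominant seventh sharp nine sharp five:
Root: Fb
Major 3rd (3rd): Ab
Augmented 5th (5th): C
Minor 7th (7th): Ebb
Augmented 9th (9th): G

Fb  Ab  C  Ebb  G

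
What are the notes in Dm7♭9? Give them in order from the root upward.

Root D, quality minor seventh flat nine:
- root: D
- minor 3rd: F
- perfect 5th: A
- minor 7th: C
- minor 9th: Eb

D F A C Eb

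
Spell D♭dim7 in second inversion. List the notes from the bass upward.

Abb, Cbb, Db, Fb

In root position, D♭dim7 is Db–Fb–Abb–Cbb.
Second inversion puts the fifth (Abb) in the bass.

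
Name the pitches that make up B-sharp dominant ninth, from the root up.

B# D## F## A# C##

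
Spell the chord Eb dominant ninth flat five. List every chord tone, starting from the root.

E♭ – G – B𝄫 – D♭ – F

Eb dominant ninth flat five is a dominant ninth flat five built on E♭.
E♭ — root
G — major 3rd
B𝄫 — diminished 5th
D♭ — minor 7th
F — major 9th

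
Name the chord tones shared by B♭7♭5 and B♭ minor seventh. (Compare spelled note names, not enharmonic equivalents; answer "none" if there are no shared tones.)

B♭7♭5: Bb D Fb Ab
B♭ minor seventh: Bb Db F Ab
Common to both → Bb, Ab.

Bb, Ab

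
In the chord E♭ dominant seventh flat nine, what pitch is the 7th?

D♭

Root of E♭ dominant seventh flat nine = E♭. The 7th is a minor 7th: E♭ up a minor 7th → D♭.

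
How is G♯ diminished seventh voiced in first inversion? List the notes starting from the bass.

In root position, G♯ diminished seventh is G-sharp–B–D–F.
First inversion puts the third (B) in the bass.

B  D  F  G-sharp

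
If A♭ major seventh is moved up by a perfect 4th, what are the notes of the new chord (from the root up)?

Db, F, Ab, C

Ab up a perfect 4th → Db. New chord: Db major seventh.
- root: Db
- major 3rd: F
- perfect 5th: Ab
- major 7th: C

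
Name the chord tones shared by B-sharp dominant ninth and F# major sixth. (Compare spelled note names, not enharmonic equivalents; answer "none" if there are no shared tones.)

B-sharp dominant ninth = B-sharp, D-double-sharp, F-double-sharp, A-sharp, C-double-sharp.
F# major sixth = F-sharp, A-sharp, C-sharp, D-sharp.
Shared: A-sharp.

A-sharp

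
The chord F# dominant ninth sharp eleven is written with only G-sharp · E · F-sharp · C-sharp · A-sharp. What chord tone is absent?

B-sharp

F# dominant ninth sharp eleven = F-sharp, A-sharp, C-sharp, E, G-sharp, B-sharp. The voicing lacks the 11th (augmented 11th), B-sharp.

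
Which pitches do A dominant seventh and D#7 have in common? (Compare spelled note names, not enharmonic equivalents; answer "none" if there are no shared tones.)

C♯

A dominant seventh: A C♯ E G
D#7: D♯ F𝄪 A♯ C♯
Common to both → C♯.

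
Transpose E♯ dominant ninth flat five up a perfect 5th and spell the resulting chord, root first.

B#  D##  F#  A#  C##

E# up a perfect 5th → B#. New chord: B# dominant ninth flat five.
Root: B#
Major 3rd (3rd): D##
Diminished 5th (5th): F#
Minor 7th (7th): A#
Major 9th (9th): C##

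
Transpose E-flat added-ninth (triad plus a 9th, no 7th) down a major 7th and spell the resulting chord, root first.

Transposed root: E-flat → F-flat (major 7th down). So we spell F-flat added-ninth:
F-flat — root
A-flat — major 3rd
C-flat — perfect 5th
G-flat — major 9th

F-flat, A-flat, C-flat, G-flat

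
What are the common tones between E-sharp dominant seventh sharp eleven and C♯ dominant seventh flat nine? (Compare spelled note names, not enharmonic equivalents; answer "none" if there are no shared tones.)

E-sharp

E-sharp dominant seventh sharp eleven = E-sharp, G-double-sharp, B-sharp, D-sharp, A-double-sharp.
C♯ dominant seventh flat nine = C-sharp, E-sharp, G-sharp, B, D.
Shared: E-sharp.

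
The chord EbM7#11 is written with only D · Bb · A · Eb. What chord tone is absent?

G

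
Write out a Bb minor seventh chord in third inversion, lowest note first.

In root position, Bb minor seventh is Bb–Db–F–Ab.
Third inversion puts the seventh (Ab) in the bass.

Ab, Bb, Db, F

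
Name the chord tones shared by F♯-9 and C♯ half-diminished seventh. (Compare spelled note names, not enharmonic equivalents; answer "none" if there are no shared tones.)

C# E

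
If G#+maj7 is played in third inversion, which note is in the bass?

F##

G#+maj7 = G#–B#–D##–F##. Third inversion → seventh in the bass = F##.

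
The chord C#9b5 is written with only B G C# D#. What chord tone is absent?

The full C#9b5 chord is C#, E#, G, B, D#.
Comparing with the voicing, the major 3rd (3rd) — E# — is absent.

E#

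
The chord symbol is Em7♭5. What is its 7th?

Root of Em7♭5 = E. The 7th is a minor 7th: E up a minor 7th → D.

D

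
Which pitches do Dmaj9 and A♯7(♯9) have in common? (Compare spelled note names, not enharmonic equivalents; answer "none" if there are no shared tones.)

Dmaj9: D F# A C# E
A♯7(♯9): A# C## E# G# B##
Common to both → none.

none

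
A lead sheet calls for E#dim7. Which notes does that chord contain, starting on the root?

E#dim7: diminished seventh on E#.
E# — root
G# — minor 3rd
B — diminished 5th
D — diminished 7th

E# – G# – B – D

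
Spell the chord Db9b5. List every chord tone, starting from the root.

D♭, F, A𝄫, C♭, E♭

Db9b5 is a dominant ninth flat five built on D♭.
root → D♭
3rd (major 3rd) → F
5th (diminished 5th) → A𝄫
7th (minor 7th) → C♭
9th (major 9th) → E♭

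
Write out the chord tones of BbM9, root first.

BbM9: major ninth on B♭.
B♭ — root
D — major 3rd
F — perfect 5th
A — major 7th
C — major 9th

B♭ – D – F – A – C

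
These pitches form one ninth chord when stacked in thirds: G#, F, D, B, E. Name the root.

E

Arranged so that each adjacent pair is a third by letter name: E – G# – B – D – F.
The bottom of that stack, E, is the root (this is E dominant seventh flat nine).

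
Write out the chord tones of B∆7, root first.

B∆7: major seventh on B.
B — root
D♯ — major 3rd
F♯ — perfect 5th
A♯ — major 7th

B, D♯, F♯, A♯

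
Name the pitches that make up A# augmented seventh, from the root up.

A# augmented seventh is an augmented seventh built on A-sharp.
root → A-sharp
3rd (major 3rd) → C-double-sharp
5th (augmented 5th) → E-double-sharp
7th (minor 7th) → G-sharp

A-sharp – C-double-sharp – E-double-sharp – G-sharp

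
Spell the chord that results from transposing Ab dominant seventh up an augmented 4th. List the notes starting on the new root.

A♭ up an augmented 4th → D. New chord: D dominant seventh.
- root: D
- major 3rd: F♯
- perfect 5th: A
- minor 7th: C

D, F♯, A, C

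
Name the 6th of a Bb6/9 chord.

G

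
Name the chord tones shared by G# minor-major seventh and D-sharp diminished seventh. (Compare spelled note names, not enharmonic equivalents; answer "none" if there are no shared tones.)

G# minor-major seventh = G-sharp, B, D-sharp, F-double-sharp.
D-sharp diminished seventh = D-sharp, F-sharp, A, C.
Shared: D-sharp.

D-sharp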